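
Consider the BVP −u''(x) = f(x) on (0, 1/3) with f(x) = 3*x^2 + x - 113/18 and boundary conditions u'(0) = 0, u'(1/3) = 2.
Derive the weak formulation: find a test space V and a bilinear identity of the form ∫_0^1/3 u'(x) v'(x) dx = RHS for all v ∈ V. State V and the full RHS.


V = H^1(0, 1/3) (v unrestricted at boundary; u is determined up to an additive constant); weak form: ∫_0^1/3 u'v' dx = ∫_0^1/3 (3*x^2 + x - 113/18) v dx + 2·v(1/3) for all v ∈ V.

Multiply both sides by a test function v and integrate from 0 to 1/3:
  ∫_0^1/3 −u''(x) v(x) dx = ∫_0^1/3 f(x) v(x) dx.
Integrate the LHS by parts once:
  ∫_0^1/3 −u'' v dx = −[u'(x) v(x)]_0^1/3 + ∫_0^1/3 u'(x) v'(x) dx.
Thus ∫_0^1/3 u'(x) v'(x) dx = ∫_0^1/3 f(x) v(x) dx + [u'(x) v(x)]_0^1/3.
Choose V so that boundary terms are either known or forced to vanish.
u has inhomogeneous Neumann u'(0) = 0, u'(1/3) = 2. [u' v]_0^1/3 = (2)·v(1/3) − (0)·v(0) = 2·v(1/3). Take V = H^1(0, 1/3); boundary term becomes part of RHS.
Weak formulation: find u (satisfying any essential BC) such that ∫_0^1/3 u'(x) v'(x) dx = ∫_0^1/3 f v dx + 2·v(1/3) for all v ∈ V (Neumann data are natural BCs: they enter the RHS as boundary terms).
Substituting f(x) = 3*x^2 + x - 113/18, the right-hand side is ∫_0^1/3 (3*x^2 + x - 113/18) v dx + 2·v(1/3).
Compatibility check (pure Neumann): taking v ≡ 1 ∈ V gives 0 = ∫_0^1/3 f dx + (2) − (0), i.e. ∫_0^1/3 f dx must equal u'(0) − u'(1/3) = -2. Indeed ∫_0^1/3 (3*x^2 + x - 113/18) dx = -2, so the data are compatible. The solution is then unique only up to an additive constant (fix it e.g. by requiring ∫_0^1/3 u dx = 0).


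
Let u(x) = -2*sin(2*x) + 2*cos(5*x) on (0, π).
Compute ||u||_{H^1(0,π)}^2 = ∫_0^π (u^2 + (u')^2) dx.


||u||_{H^1(0,π)}^2 = 832/21 + 62*π

u'(x) = -10*sin(5*x) - 4*cos(2*x).
Expand u² and (u')² and integrate term by term on (0, π), using: for integers n ≥ 1, ∫_0^π sin²(nx) dx = ∫_0^π cos²(nx) dx = π/2; for n ≠ n', ∫_0^π sin(nx)sin(n'x) dx = ∫_0^π cos(nx)cos(n'x) dx = 0; and by product-to-sum, ∫_0^π sin(nx)cos(n'x) dx = ½∫_0^π [sin((n+n')x) + sin((n−n')x)] dx, which is 0 when n+n' is even and 2n/(n²−n'²) when n+n' is odd (it need not vanish on (0, π)).
  u² squared terms: (-2)²·∫sin(2x)² dx = 4·π/2 = 2*π;  (2)²·∫cos(5x)² dx = 4·π/2 = 2*π.
  u² cross terms: 2·(-2)·(2)·∫sin(2x)·cos(5x) dx = -8·(-4/21) = 32/21.
  So ∫_0^π u² dx = 2*π + 2*π + 32/21 = 32/21 + 4*π.
  (u')² squared terms: (-10)²·∫sin(5x)² dx = 100·π/2 = 50*π;  (-4)²·∫cos(2x)² dx = 16·π/2 = 8*π.
  (u')² cross terms: 2·(-10)·(-4)·∫sin(5x)·cos(2x) dx = 80·(10/21) = 800/21.
  So ∫_0^π (u')² dx = 50*π + 8*π + 800/21 = 800/21 + 58*π.
||u||_{H^1}^2 = (32/21 + 4*π) + (800/21 + 58*π) = 832/21 + 62*π.


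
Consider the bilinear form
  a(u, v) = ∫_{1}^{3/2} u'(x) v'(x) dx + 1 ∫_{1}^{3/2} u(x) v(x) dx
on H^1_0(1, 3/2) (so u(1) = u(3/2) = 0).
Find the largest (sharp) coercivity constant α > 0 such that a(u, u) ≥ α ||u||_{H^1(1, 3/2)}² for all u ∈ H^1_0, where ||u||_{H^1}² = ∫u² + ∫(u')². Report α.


α = 1

Coercivity of a(·,·) on H^1_0(1, 3/2) means a(u, u) ≥ α ||u||_{H^1}² for every u ∈ H^1_0.
The interval has length L = 1/2, and Poincaré/coercivity depend only on L. Here a(u, u) = ∫(u')² + (1)·∫u².
Here c = 1 ≥ 1, so a(u,u) = ∫(u')² + c∫u² ≥ ∫(u')² + ∫u² = ||u||_{H^1}², i.e. α = 1 works. No larger α is possible: a(u,u) ≥ α||u||_{H^1}² means (1−α)∫(u')² ≥ (α−c)∫u², and for the modes u_n = sin(nπ(x−x₀)/L) (x₀ the left endpoint) one has ∫u_n²/∫(u_n')² = (L/(nπ))² → 0, so a(u_n,u_n)/||u_n||_{H^1}² → 1. Hence the optimal constant is α = 1.
Therefore α = 1.


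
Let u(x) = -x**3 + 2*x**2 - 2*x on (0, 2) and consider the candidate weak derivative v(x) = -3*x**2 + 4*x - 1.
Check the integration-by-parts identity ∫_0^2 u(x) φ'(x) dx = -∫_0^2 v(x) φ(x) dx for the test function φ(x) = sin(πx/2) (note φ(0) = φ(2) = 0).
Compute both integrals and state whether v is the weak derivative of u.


LHS = -96/π^3 + 16/π, RHS = -96/π^3 + 12/π. No, v is not the weak derivative of u.

u(x) = -x**3 + 2*x**2 - 2*x, classical derivative u'(x) = -3*x**2 + 4*x - 2.
φ(x) = sin(πx/2), so φ'(x) = π*cos(π*x/2)/2.
Note φ(0) = φ(2) = 0, so the boundary term u·φ vanishes.
LHS = ∫_0^2 u(x) φ'(x) dx = ∫_0^2 (-π*x^3*cos(π*x/2)/2 + π*x^2*cos(π*x/2) - π*x*cos(π*x/2)) dx. Term by term:
  ∫_0^2 π*x^2*cos(π*x/2) dx = -16/π;  ∫_0^2 -π*x*cos(π*x/2) dx = 8/π;  ∫_0^2 -π*x^3*cos(π*x/2)/2 dx = -96/π^3 + 24/π.
Sum: -16/π + 8/π + -96/π^3 + 24/π = -96/π^3 + 16/π.
So LHS = -96/π^3 + 16/π.
∫_0^2 v(x) φ(x) dx = ∫_0^2 (-3*x^2*sin(π*x/2) + 4*x*sin(π*x/2) - sin(π*x/2)) dx. Term by term:
  ∫_0^2 -sin(π*x/2) dx = -4/π;  ∫_0^2 -3*x^2*sin(π*x/2) dx = -24/π + 96/π^3;  ∫_0^2 4*x*sin(π*x/2) dx = 16/π.
Sum: -4/π + -24/π + 96/π^3 + 16/π = -12/π + 96/π^3.
So RHS = -∫_0^2 v(x) φ(x) dx = -96/π^3 + 12/π.
LHS − RHS = 4/π ≠ 0, so the identity fails.
(For a valid weak derivative the identity must hold for EVERY test function, in particular this one. The failure shows v is NOT the weak derivative of u.)
Correct weak derivative would be u'(x) = -3*x**2 + 4*x - 2.


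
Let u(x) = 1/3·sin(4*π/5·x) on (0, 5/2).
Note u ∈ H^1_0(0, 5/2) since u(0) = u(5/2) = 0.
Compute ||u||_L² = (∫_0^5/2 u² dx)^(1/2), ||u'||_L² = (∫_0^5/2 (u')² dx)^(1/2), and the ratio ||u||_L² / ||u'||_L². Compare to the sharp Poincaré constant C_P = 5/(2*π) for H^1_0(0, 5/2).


||u||_L² / ||u'||_L² = 5/(4*π) < C_P = 5/(2*π).

u(x) = 1/3·sin(4*π/5·x), so u'(x) = 4*π*cos(4*π*x/5)/15.
Writing u(x) = A·sin(kπx/L) with A = 1/3 and k = 2, use ∫_0^L sin²(kπx/L) dx = L/2 and ∫_0^L cos²(kπx/L) dx = L/2.
u² = 1/9·sin²(4*π/5·x) and (u')² = 16*π^2/225·cos²(4*π/5·x), and each of sin², cos² integrates to L/2 = 5/4 over (0, 5/2).
∫_0^5/2 u² dx = 5/36, so ||u||_L² = sqrt(5)/6.
∫_0^5/2 (u')² dx = 4*π^2/45, so ||u'||_L² = 2*sqrt(5)*π/15.
Ratio ||u||_L² / ||u'||_L² = 5/(4*π).
Sharp Poincaré constant on H^1_0(0, 5/2) is C_P = L/π = 5/(2*π), achieved by sin(2*π/5·x).
This is the k = 2 harmonic; the ratio L/(kπ) is strictly less than C_P = L/π, consistent with the sharp inequality ||u||_L² ≤ C_P ||u'||_L².


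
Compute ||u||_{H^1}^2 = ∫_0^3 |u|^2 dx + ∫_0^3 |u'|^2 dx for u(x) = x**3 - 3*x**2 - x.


||u||_{H^1}^2 = 6267/70

The H^1 norm (squared) on an interval (0, L) is
  ||u||_{H^1}^2 = ∫_0^L u(x)^2 dx + ∫_0^L u'(x)^2 dx.
Compute u'(x) = 3*x**2 - 6*x - 1.
Then u(x)^2 = x**6 - 6*x**5 + 7*x**4 + 6*x**3 + x**2 and u'(x)^2 = 9*x**4 - 36*x**3 + 30*x**2 + 12*x + 1.
Integrate each monomial from 0 to 3 using ∫_0^3 c·x^n dx = c·3^(n+1)/(n+1):
  ∫_0^3 u(x)^2 dx = ∫_0^3 (x^6 - 6*x^5 + 7*x^4 + 6*x^3 + x^2) dx. Term by term:
    ∫_0^3 x^6 dx = 2187/7;  ∫_0^3 -6*x^5 dx = -729;  ∫_0^3 7*x^4 dx = 1701/5;
    ∫_0^3 6*x^3 dx = 243/2;  ∫_0^3 x^2 dx = 9.
  Sum: 2187/7 − 729 + 1701/5 + 243/2 + 9 = 3789/70.
  ∫_0^3 u'(x)^2 dx = ∫_0^3 (9*x^4 - 36*x^3 + 30*x^2 + 12*x + 1) dx. Term by term:
    ∫_0^3 9*x^4 dx = 2187/5;  ∫_0^3 -36*x^3 dx = -729;  ∫_0^3 30*x^2 dx = 270;
    ∫_0^3 12*x dx = 54;  ∫_0^3 1 dx = 3.
  Sum: 2187/5 − 729 + 270 + 54 + 3 = 177/5.
Adding: ||u||_{H^1}^2 = 3789/70 + 177/5 = 6267/70.


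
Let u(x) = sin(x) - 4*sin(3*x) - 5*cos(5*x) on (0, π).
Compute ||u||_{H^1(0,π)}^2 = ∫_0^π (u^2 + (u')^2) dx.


||u||_{H^1(0,π)}^2 = 406*π

u'(x) = 25*sin(5*x) + cos(x) - 12*cos(3*x).
Expand u² and (u')² and integrate term by term on (0, π), using: for integers n ≥ 1, ∫_0^π sin²(nx) dx = ∫_0^π cos²(nx) dx = π/2; for n ≠ n', ∫_0^π sin(nx)sin(n'x) dx = ∫_0^π cos(nx)cos(n'x) dx = 0; and by product-to-sum, ∫_0^π sin(nx)cos(n'x) dx = ½∫_0^π [sin((n+n')x) + sin((n−n')x)] dx, which is 0 when n+n' is even and 2n/(n²−n'²) when n+n' is odd (it need not vanish on (0, π)).
  u² squared terms: (-5)²·∫cos(5x)² dx = 25·π/2 = 25*π/2;  (-4)²·∫sin(3x)² dx = 16·π/2 = 8*π;  (1)²·∫sin(x)² dx = 1·π/2 = π/2.
  u² cross terms: 2·(-5)·(-4)·∫cos(5x)·sin(3x) dx = 40·(0) = 0;  2·(-5)·(1)·∫cos(5x)·sin(x) dx = -10·(0) = 0;  2·(-4)·(1)·∫sin(3x)·sin(x) dx = -8·(0) = 0.
  So ∫_0^π u² dx = 25*π/2 + 8*π + π/2 + 0 + 0 + 0 = 21*π.
  (u')² squared terms: (-12)²·∫cos(3x)² dx = 144·π/2 = 72*π;  (25)²·∫sin(5x)² dx = 625·π/2 = 625*π/2;  (1)²·∫cos(x)² dx = 1·π/2 = π/2.
  (u')² cross terms: 2·(-12)·(25)·∫cos(3x)·sin(5x) dx = -600·(0) = 0;  2·(-12)·(1)·∫cos(3x)·cos(x) dx = -24·(0) = 0;  2·(25)·(1)·∫sin(5x)·cos(x) dx = 50·(0) = 0.
  So ∫_0^π (u')² dx = 72*π + 625*π/2 + π/2 + 0 + 0 + 0 = 385*π.
||u||_{H^1}^2 = (21*π) + (385*π) = 406*π.


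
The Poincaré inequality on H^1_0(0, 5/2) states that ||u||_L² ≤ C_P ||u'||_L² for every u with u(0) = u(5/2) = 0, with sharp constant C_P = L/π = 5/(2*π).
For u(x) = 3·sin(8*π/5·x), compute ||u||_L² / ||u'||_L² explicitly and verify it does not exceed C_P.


||u||_L² / ||u'||_L² = 5/(8*π) < C_P = 5/(2*π).

u(x) = 3·sin(8*π/5·x), so u'(x) = 24*π*cos(8*π*x/5)/5.
Writing u(x) = A·sin(kπx/L) with A = 3 and k = 4, use ∫_0^L sin²(kπx/L) dx = L/2 and ∫_0^L cos²(kπx/L) dx = L/2.
u² = 9·sin²(8*π/5·x) and (u')² = 576*π^2/25·cos²(8*π/5·x), and each of sin², cos² integrates to L/2 = 5/4 over (0, 5/2).
∫_0^5/2 u² dx = 45/4, so ||u||_L² = 3*sqrt(5)/2.
∫_0^5/2 (u')² dx = 144*π^2/5, so ||u'||_L² = 12*sqrt(5)*π/5.
Ratio ||u||_L² / ||u'||_L² = 5/(8*π).
Sharp Poincaré constant on H^1_0(0, 5/2) is C_P = L/π = 5/(2*π), achieved by sin(2*π/5·x).
This is the k = 4 harmonic; the ratio L/(kπ) is strictly less than C_P = L/π, consistent with the sharp inequality ||u||_L² ≤ C_P ||u'||_L².


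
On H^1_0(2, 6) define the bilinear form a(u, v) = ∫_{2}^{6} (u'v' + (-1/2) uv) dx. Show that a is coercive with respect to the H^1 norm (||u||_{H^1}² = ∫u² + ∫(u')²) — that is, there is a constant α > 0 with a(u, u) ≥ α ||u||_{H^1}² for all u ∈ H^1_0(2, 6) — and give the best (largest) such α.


α = (-8 + π^2)/(π^2 + 16)

Coercivity of a(·,·) on H^1_0(2, 6) means a(u, u) ≥ α ||u||_{H^1}² for every u ∈ H^1_0.
The interval has length L = 4, and Poincaré/coercivity depend only on L. Here a(u, u) = ∫(u')² + (-1/2)·∫u².
Here c = -1/2 < 0 with |c| < (π/L)² = π^2/16, so coercivity still holds. The condition a(u,u) ≥ α||u||_{H^1}² reads (1−α)∫(u')² ≥ (α−c)∫u². Any admissible α is ≤ 1 (rapidly oscillating u have ∫u²/∫(u')² → 0), and α = 1 would force 0 ≥ (1−c)∫u², impossible since c < 1; so 1−α > 0. By the sharp Poincaré inequality on H^1_0 of an interval of length L, ∫(u')² ≥ (π/L)²∫u² with equality for the first sine mode sin(π(x−x₀)/L) (x₀ the left endpoint), so the inequality holds for all u iff (1−α)(π/L)² ≥ α − c, i.e. α ≤ ((π/L)² + c)/((π/L)² + 1) = (1 + c(L/π)²)/(1 + (L/π)²). (Direct route, valid since c ≤ 0: Poincaré gives c∫u² ≥ c(L/π)²∫(u')², so a(u,u) ≥ (1 + c(L/π)²)∫(u')², while ||u||_{H^1}² ≤ (1 + (L/π)²)∫(u')²; dividing yields the same α.) With (π/L)² = π^2/16 and c = -1/2, the largest admissible constant is α = ((π/L)² + c)/((π/L)² + 1).
Simplifying, α = (-8 + π^2)/(π^2 + 16).


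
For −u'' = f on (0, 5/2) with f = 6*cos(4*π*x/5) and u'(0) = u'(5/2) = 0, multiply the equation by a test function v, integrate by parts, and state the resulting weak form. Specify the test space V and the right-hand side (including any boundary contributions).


V = H^1(0, 5/2) (no boundary constraint on v; u is determined up to an additive constant); weak form: ∫_0^5/2 u'v' dx = ∫_0^5/2 (6*cos(4*π*x/5)) v dx for all v ∈ V.

Multiply both sides by a test function v and integrate from 0 to 5/2:
  ∫_0^5/2 −u''(x) v(x) dx = ∫_0^5/2 f(x) v(x) dx.
Integrate the LHS by parts once:
  ∫_0^5/2 −u'' v dx = −[u'(x) v(x)]_0^5/2 + ∫_0^5/2 u'(x) v'(x) dx.
Thus ∫_0^5/2 u'(x) v'(x) dx = ∫_0^5/2 f(x) v(x) dx + [u'(x) v(x)]_0^5/2.
Choose V so that boundary terms are either known or forced to vanish.
u has homogeneous Neumann: u'(0) = u'(5/2) = 0. So [u' v]_0^5/2 = 0·v(5/2) − 0·v(0) = 0 for any v; take V = H^1(0, 5/2).
Weak formulation: find u (satisfying any essential BC) such that ∫_0^5/2 u'(x) v'(x) dx = ∫_0^5/2 f v dx for all v ∈ V (homogeneous Neumann, so boundary terms vanish).
Substituting f(x) = 6*cos(4*π*x/5), the right-hand side is ∫_0^5/2 (6*cos(4*π*x/5)) v dx.
Compatibility check (pure Neumann): taking v ≡ 1 ∈ V gives 0 = ∫_0^5/2 f dx + (0) − (0), i.e. ∫_0^5/2 f dx must equal u'(0) − u'(5/2) = 0. Indeed ∫_0^5/2 (6*cos(4*π*x/5)) dx = 0, so the data are compatible. The solution is then unique only up to an additive constant (fix it e.g. by requiring ∫_0^5/2 u dx = 0).


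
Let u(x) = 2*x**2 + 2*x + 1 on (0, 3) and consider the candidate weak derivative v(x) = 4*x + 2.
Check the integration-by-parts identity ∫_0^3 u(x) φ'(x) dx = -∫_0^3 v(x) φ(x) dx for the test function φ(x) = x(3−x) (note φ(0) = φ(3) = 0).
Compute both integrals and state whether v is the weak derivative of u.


LHS = -36, RHS = -36. Yes, v = u' weakly.

u(x) = 2*x**2 + 2*x + 1, classical derivative u'(x) = 4*x + 2.
φ(x) = x(3−x), so φ'(x) = 3 - 2*x.
Note φ(0) = φ(3) = 0, so the boundary term u·φ vanishes.
LHS = ∫_0^3 u(x) φ'(x) dx = ∫_0^3 (-4*x^3 + 2*x^2 + 4*x + 3) dx. Term by term:
  ∫_0^3 -4*x^3 dx = -81;  ∫_0^3 2*x^2 dx = 18;  ∫_0^3 4*x dx = 18;
  ∫_0^3 3 dx = 9.
Sum: -81 + 18 + 18 + 9 = -36.
So LHS = -36.
∫_0^3 v(x) φ(x) dx = ∫_0^3 (-4*x^3 + 10*x^2 + 6*x) dx. Term by term:
  ∫_0^3 -4*x^3 dx = -81;  ∫_0^3 10*x^2 dx = 90;  ∫_0^3 6*x dx = 27.
Sum: -81 + 90 + 27 = 36.
So RHS = -∫_0^3 v(x) φ(x) dx = -36.
LHS = RHS, so the identity holds for this test φ.
Moreover u is smooth here and v(x) = u'(x) = 4*x + 2 pointwise, so the identity holds for every test function. Hence v is the weak derivative of u.


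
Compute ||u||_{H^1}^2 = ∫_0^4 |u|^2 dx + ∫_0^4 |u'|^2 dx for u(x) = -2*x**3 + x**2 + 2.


||u||_{H^1}^2 = 432176/35

The H^1 norm (squared) on an interval (0, L) is
  ||u||_{H^1}^2 = ∫_0^L u(x)^2 dx + ∫_0^L u'(x)^2 dx.
Compute u'(x) = -6*x**2 + 2*x.
Then u(x)^2 = 4*x**6 - 4*x**5 + x**4 - 8*x**3 + 4*x**2 + 4 and u'(x)^2 = 36*x**4 - 24*x**3 + 4*x**2.
Integrate each monomial from 0 to 4 using ∫_0^4 c·x^n dx = c·4^(n+1)/(n+1):
  ∫_0^4 u(x)^2 dx = ∫_0^4 (4*x^6 - 4*x^5 + x^4 - 8*x^3 + 4*x^2 + 4) dx. Term by term:
    ∫_0^4 4*x^6 dx = 65536/7;  ∫_0^4 -4*x^5 dx = -8192/3;  ∫_0^4 x^4 dx = 1024/5;
    ∫_0^4 -8*x^3 dx = -512;  ∫_0^4 4*x^2 dx = 256/3;  ∫_0^4 4 dx = 16.
  Sum: 65536/7 − 8192/3 + 1024/5 − 512 + 256/3 + 16 = 674704/105.
  ∫_0^4 u'(x)^2 dx = ∫_0^4 (36*x^4 - 24*x^3 + 4*x^2) dx. Term by term:
    ∫_0^4 36*x^4 dx = 36864/5;  ∫_0^4 -24*x^3 dx = -1536;  ∫_0^4 4*x^2 dx = 256/3.
  Sum: 36864/5 − 1536 + 256/3 = 88832/15.
Adding: ||u||_{H^1}^2 = 674704/105 + 88832/15 = 432176/35.


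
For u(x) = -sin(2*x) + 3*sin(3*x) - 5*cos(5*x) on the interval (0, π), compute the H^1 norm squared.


||u||_{H^1(0,π)}^2 = -1040/21 + 745*π/2

u'(x) = 25*sin(5*x) - 2*cos(2*x) + 9*cos(3*x).
Expand u² and (u')² and integrate term by term on (0, π), using: for integers n ≥ 1, ∫_0^π sin²(nx) dx = ∫_0^π cos²(nx) dx = π/2; for n ≠ n', ∫_0^π sin(nx)sin(n'x) dx = ∫_0^π cos(nx)cos(n'x) dx = 0; and by product-to-sum, ∫_0^π sin(nx)cos(n'x) dx = ½∫_0^π [sin((n+n')x) + sin((n−n')x)] dx, which is 0 when n+n' is even and 2n/(n²−n'²) when n+n' is odd (it need not vanish on (0, π)).
  u² squared terms: (-1)²·∫sin(2x)² dx = 1·π/2 = π/2;  (-5)²·∫cos(5x)² dx = 25·π/2 = 25*π/2;  (3)²·∫sin(3x)² dx = 9·π/2 = 9*π/2.
  u² cross terms: 2·(-1)·(-5)·∫sin(2x)·cos(5x) dx = 10·(-4/21) = -40/21;  2·(-1)·(3)·∫sin(2x)·sin(3x) dx = -6·(0) = 0;  2·(-5)·(3)·∫cos(5x)·sin(3x) dx = -30·(0) = 0.
  So ∫_0^π u² dx = π/2 + 25*π/2 + 9*π/2 − 40/21 + 0 + 0 = -40/21 + 35*π/2.
  (u')² squared terms: (-2)²·∫cos(2x)² dx = 4·π/2 = 2*π;  (9)²·∫cos(3x)² dx = 81·π/2 = 81*π/2;  (25)²·∫sin(5x)² dx = 625·π/2 = 625*π/2.
  (u')² cross terms: 2·(-2)·(9)·∫cos(2x)·cos(3x) dx = -36·(0) = 0;  2·(-2)·(25)·∫cos(2x)·sin(5x) dx = -100·(10/21) = -1000/21;  2·(9)·(25)·∫cos(3x)·sin(5x) dx = 450·(0) = 0.
  So ∫_0^π (u')² dx = 2*π + 81*π/2 + 625*π/2 + 0 − 1000/21 + 0 = -1000/21 + 355*π.
||u||_{H^1}^2 = (-40/21 + 35*π/2) + (-1000/21 + 355*π) = -1040/21 + 745*π/2.


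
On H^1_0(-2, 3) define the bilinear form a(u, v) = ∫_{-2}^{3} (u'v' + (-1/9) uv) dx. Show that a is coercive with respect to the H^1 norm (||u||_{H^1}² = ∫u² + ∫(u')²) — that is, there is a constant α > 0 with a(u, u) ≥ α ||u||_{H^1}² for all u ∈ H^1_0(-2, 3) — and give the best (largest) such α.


α = (-25/9 + π^2)/(π^2 + 25)

Coercivity of a(·,·) on H^1_0(-2, 3) means a(u, u) ≥ α ||u||_{H^1}² for every u ∈ H^1_0.
The interval has length L = 5, and Poincaré/coercivity depend only on L. Here a(u, u) = ∫(u')² + (-1/9)·∫u².
Here c = -1/9 < 0 with |c| < (π/L)² = π^2/25, so coercivity still holds. The condition a(u,u) ≥ α||u||_{H^1}² reads (1−α)∫(u')² ≥ (α−c)∫u². Any admissible α is ≤ 1 (rapidly oscillating u have ∫u²/∫(u')² → 0), and α = 1 would force 0 ≥ (1−c)∫u², impossible since c < 1; so 1−α > 0. By the sharp Poincaré inequality on H^1_0 of an interval of length L, ∫(u')² ≥ (π/L)²∫u² with equality for the first sine mode sin(π(x−x₀)/L) (x₀ the left endpoint), so the inequality holds for all u iff (1−α)(π/L)² ≥ α − c, i.e. α ≤ ((π/L)² + c)/((π/L)² + 1) = (1 + c(L/π)²)/(1 + (L/π)²). (Direct route, valid since c ≤ 0: Poincaré gives c∫u² ≥ c(L/π)²∫(u')², so a(u,u) ≥ (1 + c(L/π)²)∫(u')², while ||u||_{H^1}² ≤ (1 + (L/π)²)∫(u')²; dividing yields the same α.) With (π/L)² = π^2/25 and c = -1/9, the largest admissible constant is α = ((π/L)² + c)/((π/L)² + 1).
Simplifying, α = (-25/9 + π^2)/(π^2 + 25).


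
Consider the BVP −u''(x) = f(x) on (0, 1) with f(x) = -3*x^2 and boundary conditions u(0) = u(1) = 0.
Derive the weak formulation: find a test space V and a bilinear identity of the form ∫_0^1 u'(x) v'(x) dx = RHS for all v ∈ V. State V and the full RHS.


V = H^1_0(0, 1) (so v(0) = v(1) = 0); weak form: ∫_0^1 u'v' dx = ∫_0^1 (-3*x^2) v dx for all v ∈ V.

Multiply both sides by a test function v and integrate from 0 to 1:
  ∫_0^1 −u''(x) v(x) dx = ∫_0^1 f(x) v(x) dx.
Integrate the LHS by parts once:
  ∫_0^1 −u'' v dx = −[u'(x) v(x)]_0^1 + ∫_0^1 u'(x) v'(x) dx.
Thus ∫_0^1 u'(x) v'(x) dx = ∫_0^1 f(x) v(x) dx + [u'(x) v(x)]_0^1.
Choose V so that boundary terms are either known or forced to vanish.
u is Dirichlet: u(0) = u(1) = 0. Let V = H^1_0(0, 1); then v(0) = v(1) = 0, and [u' v]_0^1 = 0.
Weak formulation: find u (satisfying any essential BC) such that ∫_0^1 u'(x) v'(x) dx = ∫_0^1 f v dx for all v ∈ V.
Substituting f(x) = -3*x^2, the right-hand side is ∫_0^1 (-3*x^2) v dx.


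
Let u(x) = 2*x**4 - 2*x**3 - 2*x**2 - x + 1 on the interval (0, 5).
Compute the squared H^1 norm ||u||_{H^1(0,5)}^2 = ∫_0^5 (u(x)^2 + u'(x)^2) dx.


||u||_{H^1}^2 = 56927855/63

The H^1 norm (squared) on an interval (0, L) is
  ||u||_{H^1}^2 = ∫_0^L u(x)^2 dx + ∫_0^L u'(x)^2 dx.
Compute u'(x) = 8*x**3 - 6*x**2 - 4*x - 1.
Then u(x)^2 = 4*x**8 - 8*x**7 - 4*x**6 + 4*x**5 + 12*x**4 - 3*x**2 - 2*x + 1 and u'(x)^2 = 64*x**6 - 96*x**5 - 28*x**4 + 32*x**3 + 28*x**2 + 8*x + 1.
Integrate each monomial from 0 to 5 using ∫_0^5 c·x^n dx = c·5^(n+1)/(n+1):
  ∫_0^5 u(x)^2 dx = ∫_0^5 (4*x^8 - 8*x^7 - 4*x^6 + 4*x^5 + 12*x^4 - 3*x^2 - 2*x + 1) dx. Term by term:
    ∫_0^5 4*x^8 dx = 7812500/9;  ∫_0^5 -8*x^7 dx = -390625;  ∫_0^5 -4*x^6 dx = -312500/7;
    ∫_0^5 4*x^5 dx = 31250/3;  ∫_0^5 12*x^4 dx = 7500;  ∫_0^5 -3*x^2 dx = -125;
    ∫_0^5 -2*x dx = -25;  ∫_0^5 1 dx = 5.
  Sum: 7812500/9 − 390625 − 312500/7 + 31250/3 + 7500 − 125 − 25 + 5 = 28385240/63.
  ∫_0^5 u'(x)^2 dx = ∫_0^5 (64*x^6 - 96*x^5 - 28*x^4 + 32*x^3 + 28*x^2 + 8*x + 1) dx. Term by term:
    ∫_0^5 64*x^6 dx = 5000000/7;  ∫_0^5 -96*x^5 dx = -250000;  ∫_0^5 -28*x^4 dx = -17500;
    ∫_0^5 32*x^3 dx = 5000;  ∫_0^5 28*x^2 dx = 3500/3;  ∫_0^5 8*x dx = 100;
    ∫_0^5 1 dx = 5.
  Sum: 5000000/7 − 250000 − 17500 + 5000 + 3500/3 + 100 + 5 = 9514205/21.
Adding: ||u||_{H^1}^2 = 28385240/63 + 9514205/21 = 56927855/63.


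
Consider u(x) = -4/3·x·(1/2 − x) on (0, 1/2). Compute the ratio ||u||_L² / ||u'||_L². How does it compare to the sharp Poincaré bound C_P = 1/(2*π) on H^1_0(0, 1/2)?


||u||_L² / ||u'||_L² = sqrt(10)/20 < C_P = 1/(2*π).

u(x) = -4/3·x·(1/2 − x), so u'(x) = 8*x/3 - 2/3.
u(x) = -4/3·x·(1/2 − x) vanishes at x = 0 and x = 1/2, so u ∈ H^1_0(0, 1/2). Differentiate via the product rule and integrate the resulting polynomials term by term.
  ∫_0^1/2 u² dx = ∫_0^1/2 (16*x^4/9 - 16*x^3/9 + 4*x^2/9) dx. Term by term:
    ∫_0^1/2 16*x^4/9 dx = 1/90;  ∫_0^1/2 -16*x^3/9 dx = -1/36;  ∫_0^1/2 4*x^2/9 dx = 1/54.
  Sum: 1/90 − 1/36 + 1/54 = 1/540.
  ∫_0^1/2 (u')² dx = ∫_0^1/2 (64*x^2/9 - 32*x/9 + 4/9) dx. Term by term:
    ∫_0^1/2 64*x^2/9 dx = 8/27;  ∫_0^1/2 -32*x/9 dx = -4/9;  ∫_0^1/2 4/9 dx = 2/9.
  Sum: 8/27 − 4/9 + 2/9 = 2/27.
∫_0^1/2 u² dx = 1/540, so ||u||_L² = sqrt(15)/90.
∫_0^1/2 (u')² dx = 2/27, so ||u'||_L² = sqrt(6)/9.
Ratio ||u||_L² / ||u'||_L² = sqrt(10)/20.
Sharp Poincaré constant on H^1_0(0, 1/2) is C_P = L/π = 1/(2*π), achieved by sin(2*π·x).
A polynomial bump cannot attain the sharp Poincaré constant (only the first sine eigenfunction does), so the ratio is strictly less than C_P, consistent with ||u||_L² ≤ C_P ||u'||_L².


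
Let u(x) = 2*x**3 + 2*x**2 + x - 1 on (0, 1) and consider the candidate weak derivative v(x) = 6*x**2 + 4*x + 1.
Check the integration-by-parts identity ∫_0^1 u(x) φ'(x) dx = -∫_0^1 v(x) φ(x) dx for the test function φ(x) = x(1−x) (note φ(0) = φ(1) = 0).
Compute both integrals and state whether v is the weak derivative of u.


LHS = -4/5, RHS = -4/5. Yes, v = u' weakly.

u(x) = 2*x**3 + 2*x**2 + x - 1, classical derivative u'(x) = 6*x**2 + 4*x + 1.
φ(x) = x(1−x), so φ'(x) = 1 - 2*x.
Note φ(0) = φ(1) = 0, so the boundary term u·φ vanishes.
LHS = ∫_0^1 u(x) φ'(x) dx = ∫_0^1 (-4*x^4 - 2*x^3 + 3*x - 1) dx. Term by term:
  ∫_0^1 -4*x^4 dx = -4/5;  ∫_0^1 -2*x^3 dx = -1/2;  ∫_0^1 3*x dx = 3/2;
  ∫_0^1 -1 dx = -1.
Sum: -4/5 − 1/2 + 3/2 − 1 = -4/5.
So LHS = -4/5.
∫_0^1 v(x) φ(x) dx = ∫_0^1 (-6*x^4 + 2*x^3 + 3*x^2 + x) dx. Term by term:
  ∫_0^1 -6*x^4 dx = -6/5;  ∫_0^1 2*x^3 dx = 1/2;  ∫_0^1 3*x^2 dx = 1;
  ∫_0^1 x dx = 1/2.
Sum: -6/5 + 1/2 + 1 + 1/2 = 4/5.
So RHS = -∫_0^1 v(x) φ(x) dx = -4/5.
LHS = RHS, so the identity holds for this test φ.
Moreover u is smooth here and v(x) = u'(x) = 6*x**2 + 4*x + 1 pointwise, so the identity holds for every test function. Hence v is the weak derivative of u.


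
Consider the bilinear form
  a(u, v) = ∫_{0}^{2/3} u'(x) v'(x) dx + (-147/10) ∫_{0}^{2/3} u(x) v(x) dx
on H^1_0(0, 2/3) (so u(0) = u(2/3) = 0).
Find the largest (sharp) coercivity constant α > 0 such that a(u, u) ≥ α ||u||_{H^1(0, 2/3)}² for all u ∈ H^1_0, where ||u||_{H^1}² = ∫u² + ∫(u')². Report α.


α = 3*(-98 + 15*π^2)/(5*(4 + 9*π^2))

Coercivity of a(·,·) on H^1_0(0, 2/3) means a(u, u) ≥ α ||u||_{H^1}² for every u ∈ H^1_0.
The interval has length L = 2/3, and Poincaré/coercivity depend only on L. Here a(u, u) = ∫(u')² + (-147/10)·∫u².
Here c = -147/10 < 0 with |c| < (π/L)² = 9*π^2/4, so coercivity still holds. The condition a(u,u) ≥ α||u||_{H^1}² reads (1−α)∫(u')² ≥ (α−c)∫u². Any admissible α is ≤ 1 (rapidly oscillating u have ∫u²/∫(u')² → 0), and α = 1 would force 0 ≥ (1−c)∫u², impossible since c < 1; so 1−α > 0. By the sharp Poincaré inequality on H^1_0 of an interval of length L, ∫(u')² ≥ (π/L)²∫u² with equality for the first sine mode sin(π(x−x₀)/L) (x₀ the left endpoint), so the inequality holds for all u iff (1−α)(π/L)² ≥ α − c, i.e. α ≤ ((π/L)² + c)/((π/L)² + 1) = (1 + c(L/π)²)/(1 + (L/π)²). (Direct route, valid since c ≤ 0: Poincaré gives c∫u² ≥ c(L/π)²∫(u')², so a(u,u) ≥ (1 + c(L/π)²)∫(u')², while ||u||_{H^1}² ≤ (1 + (L/π)²)∫(u')²; dividing yields the same α.) With (π/L)² = 9*π^2/4 and c = -147/10, the largest admissible constant is α = ((π/L)² + c)/((π/L)² + 1).
Simplifying, α = 3*(-98 + 15*π^2)/(5*(4 + 9*π^2)).


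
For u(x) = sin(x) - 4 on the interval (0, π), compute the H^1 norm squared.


||u||_{H^1(0,π)}^2 = -16 + 17*π

u'(x) = cos(x).
Expand u² and (u')² and integrate term by term on (0, π), using: for integers n ≥ 1, ∫_0^π sin²(nx) dx = ∫_0^π cos²(nx) dx = π/2; for n ≠ n', ∫_0^π sin(nx)sin(n'x) dx = ∫_0^π cos(nx)cos(n'x) dx = 0; and by product-to-sum, ∫_0^π sin(nx)cos(n'x) dx = ½∫_0^π [sin((n+n')x) + sin((n−n')x)] dx, which is 0 when n+n' is even and 2n/(n²−n'²) when n+n' is odd (it need not vanish on (0, π)). For the constant mode: ∫_0^π 1 dx = π, ∫_0^π cos(nx) dx = 0, ∫_0^π sin(nx) dx = (1−(−1)^n)/n.
  u² squared terms: (-4)²·∫1 dx = 16·π = 16*π;  (1)²·∫sin(x)² dx = 1·π/2 = π/2.
  u² cross terms: 2·(-4)·(1)·∫1·sin(x) dx = -8·(2) = -16.
  So ∫_0^π u² dx = 16*π + π/2 − 16 = -16 + 33*π/2.
  (u')² squared terms: (1)²·∫cos(x)² dx = 1·π/2 = π/2.
  So ∫_0^π (u')² dx = π/2.
||u||_{H^1}^2 = (-16 + 33*π/2) + (π/2) = -16 + 17*π.


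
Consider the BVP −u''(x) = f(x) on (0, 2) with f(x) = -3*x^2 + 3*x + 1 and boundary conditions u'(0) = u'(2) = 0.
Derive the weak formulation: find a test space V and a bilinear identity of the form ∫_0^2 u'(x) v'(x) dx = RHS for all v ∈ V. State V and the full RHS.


V = H^1(0, 2) (no boundary constraint on v; u is determined up to an additive constant); weak form: ∫_0^2 u'v' dx = ∫_0^2 (-3*x^2 + 3*x + 1) v dx for all v ∈ V.

Multiply both sides by a test function v and integrate from 0 to 2:
  ∫_0^2 −u''(x) v(x) dx = ∫_0^2 f(x) v(x) dx.
Integrate the LHS by parts once:
  ∫_0^2 −u'' v dx = −[u'(x) v(x)]_0^2 + ∫_0^2 u'(x) v'(x) dx.
Thus ∫_0^2 u'(x) v'(x) dx = ∫_0^2 f(x) v(x) dx + [u'(x) v(x)]_0^2.
Choose V so that boundary terms are either known or forced to vanish.
u has homogeneous Neumann: u'(0) = u'(2) = 0. So [u' v]_0^2 = 0·v(2) − 0·v(0) = 0 for any v; take V = H^1(0, 2).
Weak formulation: find u (satisfying any essential BC) such that ∫_0^2 u'(x) v'(x) dx = ∫_0^2 f v dx for all v ∈ V (homogeneous Neumann, so boundary terms vanish).
Substituting f(x) = -3*x^2 + 3*x + 1, the right-hand side is ∫_0^2 (-3*x^2 + 3*x + 1) v dx.
Compatibility check (pure Neumann): taking v ≡ 1 ∈ V gives 0 = ∫_0^2 f dx + (0) − (0), i.e. ∫_0^2 f dx must equal u'(0) − u'(2) = 0. Indeed ∫_0^2 (-3*x^2 + 3*x + 1) dx = 0, so the data are compatible. The solution is then unique only up to an additive constant (fix it e.g. by requiring ∫_0^2 u dx = 0).


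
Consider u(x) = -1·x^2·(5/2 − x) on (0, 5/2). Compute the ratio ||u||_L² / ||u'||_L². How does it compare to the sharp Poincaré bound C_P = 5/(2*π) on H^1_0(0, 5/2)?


||u||_L² / ||u'||_L² = 5*sqrt(14)/28 < C_P = 5/(2*π).

u(x) = -1·x^2·(5/2 − x), so u'(x) = x*(3*x - 5).
u(x) = -1·x^2·(5/2 − x) vanishes at x = 0 and x = 5/2, so u ∈ H^1_0(0, 5/2). Differentiate via the product rule and integrate the resulting polynomials term by term.
  ∫_0^5/2 u² dx = ∫_0^5/2 (x^6 - 5*x^5 + 25*x^4/4) dx. Term by term:
    ∫_0^5/2 x^6 dx = 78125/896;  ∫_0^5/2 -5*x^5 dx = -78125/384;  ∫_0^5/2 25*x^4/4 dx = 15625/128.
  Sum: 78125/896 − 78125/384 + 15625/128 = 15625/2688.
  ∫_0^5/2 (u')² dx = ∫_0^5/2 (9*x^4 - 30*x^3 + 25*x^2) dx. Term by term:
    ∫_0^5/2 9*x^4 dx = 5625/32;  ∫_0^5/2 -30*x^3 dx = -9375/32;  ∫_0^5/2 25*x^2 dx = 3125/24.
  Sum: 5625/32 − 9375/32 + 3125/24 = 625/48.
∫_0^5/2 u² dx = 15625/2688, so ||u||_L² = 125*sqrt(42)/336.
∫_0^5/2 (u')² dx = 625/48, so ||u'||_L² = 25*sqrt(3)/12.
Ratio ||u||_L² / ||u'||_L² = 5*sqrt(14)/28.
Sharp Poincaré constant on H^1_0(0, 5/2) is C_P = L/π = 5/(2*π), achieved by sin(2*π/5·x).
A polynomial bump cannot attain the sharp Poincaré constant (only the first sine eigenfunction does), so the ratio is strictly less than C_P, consistent with ||u||_L² ≤ C_P ||u'||_L².


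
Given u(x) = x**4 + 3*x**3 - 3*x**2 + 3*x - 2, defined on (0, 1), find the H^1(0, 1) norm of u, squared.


||u||_{H^1}^2 = 28067/1260

The H^1 norm (squared) on an interval (0, L) is
  ||u||_{H^1}^2 = ∫_0^L u(x)^2 dx + ∫_0^L u'(x)^2 dx.
Compute u'(x) = 4*x**3 + 9*x**2 - 6*x + 3.
Then u(x)^2 = x**8 + 6*x**7 + 3*x**6 - 12*x**5 + 23*x**4 - 30*x**3 + 21*x**2 - 12*x + 4 and u'(x)^2 = 16*x**6 + 72*x**5 + 33*x**4 - 84*x**3 + 90*x**2 - 36*x + 9.
Integrate each monomial from 0 to 1 using ∫_0^1 c·x^n dx = c·1^(n+1)/(n+1):
  ∫_0^1 u(x)^2 dx = ∫_0^1 (x^8 + 6*x^7 + 3*x^6 - 12*x^5 + 23*x^4 - 30*x^3 + 21*x^2 - 12*x + 4) dx. Term by term:
    ∫_0^1 x^8 dx = 1/9;  ∫_0^1 6*x^7 dx = 3/4;  ∫_0^1 3*x^6 dx = 3/7;
    ∫_0^1 -12*x^5 dx = -2;  ∫_0^1 23*x^4 dx = 23/5;  ∫_0^1 -30*x^3 dx = -15/2;
    ∫_0^1 21*x^2 dx = 7;  ∫_0^1 -12*x dx = -6;  ∫_0^1 4 dx = 4.
  Sum: 1/9 + 3/4 + 3/7 − 2 + 23/5 − 15/2 + 7 − 6 + 4 = 1751/1260.
  ∫_0^1 u'(x)^2 dx = ∫_0^1 (16*x^6 + 72*x^5 + 33*x^4 - 84*x^3 + 90*x^2 - 36*x + 9) dx. Term by term:
    ∫_0^1 16*x^6 dx = 16/7;  ∫_0^1 72*x^5 dx = 12;  ∫_0^1 33*x^4 dx = 33/5;
    ∫_0^1 -84*x^3 dx = -21;  ∫_0^1 90*x^2 dx = 30;  ∫_0^1 -36*x dx = -18;
    ∫_0^1 9 dx = 9.
  Sum: 16/7 + 12 + 33/5 − 21 + 30 − 18 + 9 = 731/35.
Adding: ||u||_{H^1}^2 = 1751/1260 + 731/35 = 28067/1260.


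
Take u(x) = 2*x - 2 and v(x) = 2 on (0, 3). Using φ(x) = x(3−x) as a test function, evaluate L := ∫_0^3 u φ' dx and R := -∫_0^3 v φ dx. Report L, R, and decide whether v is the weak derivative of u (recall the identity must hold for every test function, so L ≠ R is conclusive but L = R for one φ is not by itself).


LHS = -9, RHS = -9. Yes, v = u' weakly.

u(x) = 2*x - 2, classical derivative u'(x) = 2.
φ(x) = x(3−x), so φ'(x) = 3 - 2*x.
Note φ(0) = φ(3) = 0, so the boundary term u·φ vanishes.
LHS = ∫_0^3 u(x) φ'(x) dx = ∫_0^3 (-4*x^2 + 10*x - 6) dx. Term by term:
  ∫_0^3 -4*x^2 dx = -36;  ∫_0^3 10*x dx = 45;  ∫_0^3 -6 dx = -18.
Sum: -36 + 45 − 18 = -9.
So LHS = -9.
∫_0^3 v(x) φ(x) dx = ∫_0^3 (-2*x^2 + 6*x) dx. Term by term:
  ∫_0^3 -2*x^2 dx = -18;  ∫_0^3 6*x dx = 27.
Sum: -18 + 27 = 9.
So RHS = -∫_0^3 v(x) φ(x) dx = -9.
LHS = RHS, so the identity holds for this test φ.
Moreover u is smooth here and v(x) = u'(x) = 2 pointwise, so the identity holds for every test function. Hence v is the weak derivative of u.


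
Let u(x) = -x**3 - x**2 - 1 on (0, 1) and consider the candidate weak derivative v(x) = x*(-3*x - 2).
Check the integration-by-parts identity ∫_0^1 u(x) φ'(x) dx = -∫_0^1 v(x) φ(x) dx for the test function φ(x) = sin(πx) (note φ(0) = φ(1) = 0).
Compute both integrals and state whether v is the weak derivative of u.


LHS = -12/π^3 + 5/π, RHS = -12/π^3 + 5/π. Yes, v = u' weakly.

u(x) = -x**3 - x**2 - 1, classical derivative u'(x) = -3*x**2 - 2*x.
φ(x) = sin(πx), so φ'(x) = π*cos(π*x).
Note φ(0) = φ(1) = 0, so the boundary term u·φ vanishes.
LHS = ∫_0^1 u(x) φ'(x) dx = ∫_0^1 (-π*x^3*cos(π*x) - π*x^2*cos(π*x) - π*cos(π*x)) dx. Term by term:
  ∫_0^1 -π*cos(π*x) dx = 0;  ∫_0^1 -π*x^2*cos(π*x) dx = 2/π;  ∫_0^1 -π*x^3*cos(π*x) dx = -12/π^3 + 3/π.
Sum: 0 + 2/π + -12/π^3 + 3/π = -12/π^3 + 5/π.
So LHS = -12/π^3 + 5/π.
∫_0^1 v(x) φ(x) dx = ∫_0^1 (-3*x^2*sin(π*x) - 2*x*sin(π*x)) dx. Term by term:
  ∫_0^1 -3*x^2*sin(π*x) dx = -3/π + 12/π^3;  ∫_0^1 -2*x*sin(π*x) dx = -2/π.
Sum: -3/π + 12/π^3 − 2/π = -5/π + 12/π^3.
So RHS = -∫_0^1 v(x) φ(x) dx = -12/π^3 + 5/π.
LHS = RHS, so the identity holds for this test φ.
Moreover u is smooth here and v(x) = u'(x) = -3*x**2 - 2*x pointwise, so the identity holds for every test function. Hence v is the weak derivative of u.


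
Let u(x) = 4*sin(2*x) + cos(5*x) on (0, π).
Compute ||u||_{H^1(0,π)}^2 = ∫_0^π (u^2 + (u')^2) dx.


||u||_{H^1(0,π)}^2 = -832/21 + 53*π

u'(x) = -5*sin(5*x) + 8*cos(2*x).
Expand u² and (u')² and integrate term by term on (0, π), using: for integers n ≥ 1, ∫_0^π sin²(nx) dx = ∫_0^π cos²(nx) dx = π/2; for n ≠ n', ∫_0^π sin(nx)sin(n'x) dx = ∫_0^π cos(nx)cos(n'x) dx = 0; and by product-to-sum, ∫_0^π sin(nx)cos(n'x) dx = ½∫_0^π [sin((n+n')x) + sin((n−n')x)] dx, which is 0 when n+n' is even and 2n/(n²−n'²) when n+n' is odd (it need not vanish on (0, π)).
  u² squared terms: (4)²·∫sin(2x)² dx = 16·π/2 = 8*π;  (1)²·∫cos(5x)² dx = 1·π/2 = π/2.
  u² cross terms: 2·(4)·(1)·∫sin(2x)·cos(5x) dx = 8·(-4/21) = -32/21.
  So ∫_0^π u² dx = 8*π + π/2 − 32/21 = -32/21 + 17*π/2.
  (u')² squared terms: (-5)²·∫sin(5x)² dx = 25·π/2 = 25*π/2;  (8)²·∫cos(2x)² dx = 64·π/2 = 32*π.
  (u')² cross terms: 2·(-5)·(8)·∫sin(5x)·cos(2x) dx = -80·(10/21) = -800/21.
  So ∫_0^π (u')² dx = 25*π/2 + 32*π − 800/21 = -800/21 + 89*π/2.
||u||_{H^1}^2 = (-32/21 + 17*π/2) + (-800/21 + 89*π/2) = -832/21 + 53*π.


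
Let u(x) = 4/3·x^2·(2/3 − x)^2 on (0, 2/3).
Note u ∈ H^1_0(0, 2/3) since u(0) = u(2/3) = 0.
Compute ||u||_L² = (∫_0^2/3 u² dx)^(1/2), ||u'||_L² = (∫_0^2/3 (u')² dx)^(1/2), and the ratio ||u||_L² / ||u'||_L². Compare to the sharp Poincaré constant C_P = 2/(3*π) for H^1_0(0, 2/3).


||u||_L² / ||u'||_L² = sqrt(3)/9 < C_P = 2/(3*π).

u(x) = 4/3·x^2·(2/3 − x)^2, so u'(x) = 16*x*(3*x - 2)*(3*x - 1)/27.
u(x) = 4/3·x^2·(2/3 − x)^2 vanishes at x = 0 and x = 2/3, so u ∈ H^1_0(0, 2/3). Differentiate via the product rule and integrate the resulting polynomials term by term.
  ∫_0^2/3 u² dx = ∫_0^2/3 (16*x^8/9 - 128*x^7/27 + 128*x^6/27 - 512*x^5/243 + 256*x^4/729) dx. Term by term:
    ∫_0^2/3 16*x^8/9 dx = 8192/1594323;  ∫_0^2/3 -128*x^7/27 dx = -4096/177147;  ∫_0^2/3 128*x^6/27 dx = 16384/413343;
    ∫_0^2/3 -512*x^5/243 dx = -16384/531441;  ∫_0^2/3 256*x^4/729 dx = 8192/885735.
  Sum: 8192/1594323 − 4096/177147 + 16384/413343 − 16384/531441 + 8192/885735 = 4096/55801305.
  ∫_0^2/3 (u')² dx = ∫_0^2/3 (256*x^6/9 - 512*x^5/9 + 3328*x^4/81 - 1024*x^3/81 + 1024*x^2/729) dx. Term by term:
    ∫_0^2/3 256*x^6/9 dx = 32768/137781;  ∫_0^2/3 -512*x^5/9 dx = -16384/19683;  ∫_0^2/3 3328*x^4/81 dx = 106496/98415;
    ∫_0^2/3 -1024*x^3/81 dx = -4096/6561;  ∫_0^2/3 1024*x^2/729 dx = 8192/59049.
  Sum: 32768/137781 − 16384/19683 + 106496/98415 − 4096/6561 + 8192/59049 = 4096/2066715.
∫_0^2/3 u² dx = 4096/55801305, so ||u||_L² = 64*sqrt(105)/76545.
∫_0^2/3 (u')² dx = 4096/2066715, so ||u'||_L² = 64*sqrt(35)/8505.
Ratio ||u||_L² / ||u'||_L² = sqrt(3)/9.
Sharp Poincaré constant on H^1_0(0, 2/3) is C_P = L/π = 2/(3*π), achieved by sin(3*π/2·x).
A polynomial bump cannot attain the sharp Poincaré constant (only the first sine eigenfunction does), so the ratio is strictly less than C_P, consistent with ||u||_L² ≤ C_P ||u'||_L².


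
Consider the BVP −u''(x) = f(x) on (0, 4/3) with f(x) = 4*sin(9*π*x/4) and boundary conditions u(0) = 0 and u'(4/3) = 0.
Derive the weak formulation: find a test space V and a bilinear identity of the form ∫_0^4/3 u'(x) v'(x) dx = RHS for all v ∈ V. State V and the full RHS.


V = {v ∈ H^1(0, 4/3) : v(0) = 0} (test functions vanish at x = 0 where u is specified); weak form: ∫_0^4/3 u'v' dx = ∫_0^4/3 (4*sin(9*π*x/4)) v dx for all v ∈ V.

Multiply both sides by a test function v and integrate from 0 to 4/3:
  ∫_0^4/3 −u''(x) v(x) dx = ∫_0^4/3 f(x) v(x) dx.
Integrate the LHS by parts once:
  ∫_0^4/3 −u'' v dx = −[u'(x) v(x)]_0^4/3 + ∫_0^4/3 u'(x) v'(x) dx.
Thus ∫_0^4/3 u'(x) v'(x) dx = ∫_0^4/3 f(x) v(x) dx + [u'(x) v(x)]_0^4/3.
Choose V so that boundary terms are either known or forced to vanish.
Mixed BC: u(0) = 0 (Dirichlet) and u'(4/3) = 0 (Neumann). Define V = {v ∈ H^1(0, 4/3) : v(0) = 0}. Then [u' v]_0^4/3 = u'(4/3)·v(4/3) − u'(0)·0 = 0.
Weak formulation: find u (satisfying any essential BC) such that ∫_0^4/3 u'(x) v'(x) dx = ∫_0^4/3 f v dx for all v ∈ V (Dirichlet at 0 absorbed into V; the Neumann datum at x = 4/3 is zero, so no boundary term remains).
Substituting f(x) = 4*sin(9*π*x/4), the right-hand side is ∫_0^4/3 (4*sin(9*π*x/4)) v dx.


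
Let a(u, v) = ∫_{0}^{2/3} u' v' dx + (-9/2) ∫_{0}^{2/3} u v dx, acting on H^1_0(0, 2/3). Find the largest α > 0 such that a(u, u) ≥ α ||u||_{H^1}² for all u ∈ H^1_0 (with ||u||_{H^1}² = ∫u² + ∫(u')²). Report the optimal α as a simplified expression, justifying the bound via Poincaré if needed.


α = 9*(-2 + π^2)/(4 + 9*π^2)

Coercivity of a(·,·) on H^1_0(0, 2/3) means a(u, u) ≥ α ||u||_{H^1}² for every u ∈ H^1_0.
The interval has length L = 2/3, and Poincaré/coercivity depend only on L. Here a(u, u) = ∫(u')² + (-9/2)·∫u².
Here c = -9/2 < 0 with |c| < (π/L)² = 9*π^2/4, so coercivity still holds. The condition a(u,u) ≥ α||u||_{H^1}² reads (1−α)∫(u')² ≥ (α−c)∫u². Any admissible α is ≤ 1 (rapidly oscillating u have ∫u²/∫(u')² → 0), and α = 1 would force 0 ≥ (1−c)∫u², impossible since c < 1; so 1−α > 0. By the sharp Poincaré inequality on H^1_0 of an interval of length L, ∫(u')² ≥ (π/L)²∫u² with equality for the first sine mode sin(π(x−x₀)/L) (x₀ the left endpoint), so the inequality holds for all u iff (1−α)(π/L)² ≥ α − c, i.e. α ≤ ((π/L)² + c)/((π/L)² + 1) = (1 + c(L/π)²)/(1 + (L/π)²). (Direct route, valid since c ≤ 0: Poincaré gives c∫u² ≥ c(L/π)²∫(u')², so a(u,u) ≥ (1 + c(L/π)²)∫(u')², while ||u||_{H^1}² ≤ (1 + (L/π)²)∫(u')²; dividing yields the same α.) With (π/L)² = 9*π^2/4 and c = -9/2, the largest admissible constant is α = ((π/L)² + c)/((π/L)² + 1).
Simplifying, α = 9*(-2 + π^2)/(4 + 9*π^2).


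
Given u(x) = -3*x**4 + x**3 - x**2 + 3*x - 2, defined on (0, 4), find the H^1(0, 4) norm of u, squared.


||u||_{H^1}^2 = 53945684/105

The H^1 norm (squared) on an interval (0, L) is
  ||u||_{H^1}^2 = ∫_0^L u(x)^2 dx + ∫_0^L u'(x)^2 dx.
Compute u'(x) = -12*x**3 + 3*x**2 - 2*x + 3.
Then u(x)^2 = 9*x**8 - 6*x**7 + 7*x**6 - 20*x**5 + 19*x**4 - 10*x**3 + 13*x**2 - 12*x + 4 and u'(x)^2 = 144*x**6 - 72*x**5 + 57*x**4 - 84*x**3 + 22*x**2 - 12*x + 9.
Integrate each monomial from 0 to 4 using ∫_0^4 c·x^n dx = c·4^(n+1)/(n+1):
  ∫_0^4 u(x)^2 dx = ∫_0^4 (9*x^8 - 6*x^7 + 7*x^6 - 20*x^5 + 19*x^4 - 10*x^3 + 13*x^2 - 12*x + 4) dx. Term by term:
    ∫_0^4 9*x^8 dx = 262144;  ∫_0^4 -6*x^7 dx = -49152;  ∫_0^4 7*x^6 dx = 16384;
    ∫_0^4 -20*x^5 dx = -40960/3;  ∫_0^4 19*x^4 dx = 19456/5;  ∫_0^4 -10*x^3 dx = -640;
    ∫_0^4 13*x^2 dx = 832/3;  ∫_0^4 -12*x dx = -96;  ∫_0^4 4 dx = 16.
  Sum: 262144 − 49152 + 16384 − 40960/3 + 19456/5 − 640 + 832/3 − 96 + 16 = 1095856/5.
  ∫_0^4 u'(x)^2 dx = ∫_0^4 (144*x^6 - 72*x^5 + 57*x^4 - 84*x^3 + 22*x^2 - 12*x + 9) dx. Term by term:
    ∫_0^4 144*x^6 dx = 2359296/7;  ∫_0^4 -72*x^5 dx = -49152;  ∫_0^4 57*x^4 dx = 58368/5;
    ∫_0^4 -84*x^3 dx = -5376;  ∫_0^4 22*x^2 dx = 1408/3;  ∫_0^4 -12*x dx = -96;
    ∫_0^4 9 dx = 36.
  Sum: 2359296/7 − 49152 + 58368/5 − 5376 + 1408/3 − 96 + 36 = 30932708/105.
Adding: ||u||_{H^1}^2 = 1095856/5 + 30932708/105 = 53945684/105.


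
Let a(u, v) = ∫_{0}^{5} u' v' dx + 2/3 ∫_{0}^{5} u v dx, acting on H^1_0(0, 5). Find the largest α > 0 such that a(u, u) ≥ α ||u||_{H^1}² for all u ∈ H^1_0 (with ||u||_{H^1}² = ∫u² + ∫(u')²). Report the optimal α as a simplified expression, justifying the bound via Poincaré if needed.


α = (π^2 + 50/3)/(π^2 + 25)

Coercivity of a(·,·) on H^1_0(0, 5) means a(u, u) ≥ α ||u||_{H^1}² for every u ∈ H^1_0.
The interval has length L = 5, and Poincaré/coercivity depend only on L. Here a(u, u) = ∫(u')² + (2/3)·∫u².
Here 0 < c = 2/3 < 1. The condition a(u,u) ≥ α||u||_{H^1}² reads (1−α)∫(u')² ≥ (α−c)∫u². Any admissible α is ≤ 1 (rapidly oscillating u have ∫u²/∫(u')² → 0), and α = 1 would force 0 ≥ (1−c)∫u², impossible since c < 1; so 1−α > 0. By the sharp Poincaré inequality on H^1_0 of an interval of length L, ∫(u')² ≥ (π/L)²∫u² with equality for the first sine mode sin(π(x−x₀)/L) (x₀ the left endpoint), so the inequality holds for all u iff (1−α)(π/L)² ≥ α − c, i.e. α ≤ ((π/L)² + c)/((π/L)² + 1) = (1 + c(L/π)²)/(1 + (L/π)²). With (π/L)² = π^2/25 and c = 2/3, the largest admissible constant is α = ((π/L)² + c)/((π/L)² + 1).
Simplifying, α = (π^2 + 50/3)/(π^2 + 25).
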